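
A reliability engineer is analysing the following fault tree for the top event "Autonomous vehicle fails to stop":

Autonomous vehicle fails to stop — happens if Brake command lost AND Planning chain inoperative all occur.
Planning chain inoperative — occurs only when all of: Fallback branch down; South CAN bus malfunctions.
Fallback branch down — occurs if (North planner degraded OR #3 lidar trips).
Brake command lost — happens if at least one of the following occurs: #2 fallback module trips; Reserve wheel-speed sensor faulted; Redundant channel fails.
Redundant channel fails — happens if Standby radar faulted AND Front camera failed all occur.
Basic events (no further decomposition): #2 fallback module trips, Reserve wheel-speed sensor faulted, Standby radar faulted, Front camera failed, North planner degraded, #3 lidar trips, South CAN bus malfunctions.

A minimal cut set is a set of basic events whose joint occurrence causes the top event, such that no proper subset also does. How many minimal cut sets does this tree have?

6

Redundant channel fails [AND]: one cut set from each child combined → 1 × 1 = 1 cut set(s).
Brake command lost [OR]: union of children's cut sets → 3 cut set(s).
Fallback branch down [OR]: union of children's cut sets → 2 cut set(s).
Planning chain inoperative [AND]: one cut set from each child combined → 2 × 1 = 2 cut set(s).
Autonomous vehicle fails to stop [AND]: one cut set from each child combined → 3 × 2 = 6 cut set(s).
Minimal cut sets: {#2 fallback module trips, North planner degraded, South CAN bus malfunctions}; {#2 fallback module trips, #3 lidar trips, South CAN bus malfunctions}; {North planner degraded, Reserve wheel-speed sensor faulted, South CAN bus malfunctions}; {#3 lidar trips, Reserve wheel-speed sensor faulted, South CAN bus malfunctions}; {Front camera failed, North planner degraded, South CAN bus malfunctions, Standby radar faulted}; {#3 lidar trips, Front camera failed, South CAN bus malfunctions, Standby radar faulted}.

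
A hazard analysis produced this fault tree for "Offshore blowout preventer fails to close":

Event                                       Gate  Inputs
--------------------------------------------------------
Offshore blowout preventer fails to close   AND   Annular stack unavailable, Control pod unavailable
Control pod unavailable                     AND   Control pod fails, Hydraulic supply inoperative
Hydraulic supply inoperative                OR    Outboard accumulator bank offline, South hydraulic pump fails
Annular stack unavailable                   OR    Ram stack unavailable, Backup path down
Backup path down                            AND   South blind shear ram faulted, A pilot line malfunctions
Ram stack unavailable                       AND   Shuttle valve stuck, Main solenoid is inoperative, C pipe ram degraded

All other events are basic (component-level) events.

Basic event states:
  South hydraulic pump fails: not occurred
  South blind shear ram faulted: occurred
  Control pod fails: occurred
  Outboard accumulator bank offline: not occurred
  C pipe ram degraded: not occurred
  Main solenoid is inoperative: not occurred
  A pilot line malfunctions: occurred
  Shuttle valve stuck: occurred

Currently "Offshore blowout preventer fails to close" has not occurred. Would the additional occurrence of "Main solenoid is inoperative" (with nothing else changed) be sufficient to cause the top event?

No

Counterfactual: set "Main solenoid is inoperative" to occurred.
Ram stack unavailable [AND]: Shuttle valve stuck=occurs, Main solenoid is inoperative=occurs, C pipe ram degraded=not → not all inputs occur → does not occur.
Backup path down [AND]: South blind shear ram faulted=occurs, A pilot line malfunctions=occurs → all inputs occur → occurs.
Annular stack unavailable [OR]: Ram stack unavailable=not, Backup path down=occurs → at least one input occurs → occurs.
Hydraulic supply inoperative [OR]: Outboard accumulator bank offline=not, South hydraulic pump fails=not → no input occurs → does not occur.
Control pod unavailable [AND]: Control pod fails=occurs, Hydraulic supply inoperative=not → not all inputs occur → does not occur.
Offshore blowout preventer fails to close [AND]: Annular stack unavailable=occurs, Control pod unavailable=not → not all inputs occur → does not occur.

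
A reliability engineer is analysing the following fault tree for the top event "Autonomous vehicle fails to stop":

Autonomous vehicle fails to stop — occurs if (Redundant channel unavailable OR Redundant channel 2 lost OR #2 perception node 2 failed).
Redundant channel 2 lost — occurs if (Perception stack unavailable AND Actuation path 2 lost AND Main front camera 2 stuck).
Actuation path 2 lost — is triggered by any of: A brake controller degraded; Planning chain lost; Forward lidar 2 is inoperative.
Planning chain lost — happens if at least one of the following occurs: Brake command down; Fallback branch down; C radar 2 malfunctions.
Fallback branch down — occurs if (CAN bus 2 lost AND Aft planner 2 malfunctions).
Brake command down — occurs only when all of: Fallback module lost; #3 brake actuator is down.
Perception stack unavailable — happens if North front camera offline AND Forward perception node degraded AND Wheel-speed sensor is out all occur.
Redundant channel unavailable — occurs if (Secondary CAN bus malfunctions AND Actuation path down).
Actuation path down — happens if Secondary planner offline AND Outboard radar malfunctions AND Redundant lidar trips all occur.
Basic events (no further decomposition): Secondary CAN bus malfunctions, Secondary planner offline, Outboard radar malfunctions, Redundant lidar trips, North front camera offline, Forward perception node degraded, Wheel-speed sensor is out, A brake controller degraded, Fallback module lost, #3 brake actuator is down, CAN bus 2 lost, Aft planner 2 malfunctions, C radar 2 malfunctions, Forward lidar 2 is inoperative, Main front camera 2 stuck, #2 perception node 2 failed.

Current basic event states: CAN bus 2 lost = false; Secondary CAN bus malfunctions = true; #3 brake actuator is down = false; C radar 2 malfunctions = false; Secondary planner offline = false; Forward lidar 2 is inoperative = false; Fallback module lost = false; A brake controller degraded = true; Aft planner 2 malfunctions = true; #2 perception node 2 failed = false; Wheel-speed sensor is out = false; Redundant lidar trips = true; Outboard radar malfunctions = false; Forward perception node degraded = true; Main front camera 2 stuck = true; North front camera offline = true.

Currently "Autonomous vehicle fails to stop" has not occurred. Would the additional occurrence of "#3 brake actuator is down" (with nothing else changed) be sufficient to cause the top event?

No

Counterfactual: set "#3 brake actuator is down" to occurred.
Actuation path down [AND]: Secondary planner offline=not, Outboard radar malfunctions=not, Redundant lidar trips=occurs → not all inputs occur → does not occur.
Redundant channel unavailable [AND]: Secondary CAN bus malfunctions=occurs, Actuation path down=not → not all inputs occur → does not occur.
Perception stack unavailable [AND]: North front camera offline=occurs, Forward perception node degraded=occurs, Wheel-speed sensor is out=not → not all inputs occur → does not occur.
Brake command down [AND]: Fallback module lost=not, #3 brake actuator is down=occurs → not all inputs occur → does not occur.
Fallback branch down [AND]: CAN bus 2 lost=not, Aft planner 2 malfunctions=occurs → not all inputs occur → does not occur.
Planning chain lost [OR]: Brake command down=not, Fallback branch down=not, C radar 2 malfunctions=not → no input occurs → does not occur.
Actuation path 2 lost [OR]: A brake controller degraded=occurs, Planning chain lost=not, Forward lidar 2 is inoperative=not → at least one input occurs → occurs.
Redundant channel 2 lost [AND]: Perception stack unavailable=not, Actuation path 2 lost=occurs, Main front camera 2 stuck=occurs → not all inputs occur → does not occur.
Autonomous vehicle fails to stop [OR]: Redundant channel unavailable=not, Redundant channel 2 lost=not, #2 perception node 2 failed=not → no input occurs → does not occur.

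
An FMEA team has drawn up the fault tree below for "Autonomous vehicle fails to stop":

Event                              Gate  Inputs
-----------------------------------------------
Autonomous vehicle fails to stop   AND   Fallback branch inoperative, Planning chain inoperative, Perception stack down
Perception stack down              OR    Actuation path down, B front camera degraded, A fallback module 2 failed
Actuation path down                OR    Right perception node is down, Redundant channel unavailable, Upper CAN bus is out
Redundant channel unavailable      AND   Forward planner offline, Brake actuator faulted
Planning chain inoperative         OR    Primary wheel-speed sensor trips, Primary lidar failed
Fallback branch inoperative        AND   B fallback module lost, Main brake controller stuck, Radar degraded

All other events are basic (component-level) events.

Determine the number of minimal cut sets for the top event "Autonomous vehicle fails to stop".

10

Fallback branch inoperative [AND]: one cut set from each child combined → 1 × 1 × 1 = 1 cut set(s).
Planning chain inoperative [OR]: union of children's cut sets → 2 cut set(s).
Redundant channel unavailable [AND]: one cut set from each child combined → 1 × 1 = 1 cut set(s).
Actuation path down [OR]: union of children's cut sets → 3 cut set(s).
Perception stack down [OR]: union of children's cut sets → 5 cut set(s).
Autonomous vehicle fails to stop [AND]: one cut set from each child combined → 1 × 2 × 5 = 10 cut set(s).
Minimal cut sets: {B fallback module lost, Main brake controller stuck, Primary wheel-speed sensor trips, Radar degraded, Right perception node is down}; {B fallback module lost, Brake actuator faulted, Forward planner offline, Main brake controller stuck, Primary wheel-speed sensor trips, Radar degraded}; {B fallback module lost, Main brake controller stuck, Primary wheel-speed sensor trips, Radar degraded, Upper CAN bus is out}; {B fallback module lost, B front camera degraded, Main brake controller stuck, Primary wheel-speed sensor trips, Radar degraded}; {A fallback module 2 failed, B fallback module lost, Main brake controller stuck, Primary wheel-speed sensor trips, Radar degraded}; {B fallback module lost, Main brake controller stuck, Primary lidar failed, Radar degraded, Right perception node is down}; {B fallback module lost, Brake actuator faulted, Forward planner offline, Main brake controller stuck, Primary lidar failed, Radar degraded}; {B fallback module lost, Main brake controller stuck, Primary lidar failed, Radar degraded, Upper CAN bus is out}; {B fallback module lost, B front camera degraded, Main brake controller stuck, Primary lidar failed, Radar degraded}; {A fallback module 2 failed, B fallback module lost, Main brake controller stuck, Primary lidar failed, Radar degraded}.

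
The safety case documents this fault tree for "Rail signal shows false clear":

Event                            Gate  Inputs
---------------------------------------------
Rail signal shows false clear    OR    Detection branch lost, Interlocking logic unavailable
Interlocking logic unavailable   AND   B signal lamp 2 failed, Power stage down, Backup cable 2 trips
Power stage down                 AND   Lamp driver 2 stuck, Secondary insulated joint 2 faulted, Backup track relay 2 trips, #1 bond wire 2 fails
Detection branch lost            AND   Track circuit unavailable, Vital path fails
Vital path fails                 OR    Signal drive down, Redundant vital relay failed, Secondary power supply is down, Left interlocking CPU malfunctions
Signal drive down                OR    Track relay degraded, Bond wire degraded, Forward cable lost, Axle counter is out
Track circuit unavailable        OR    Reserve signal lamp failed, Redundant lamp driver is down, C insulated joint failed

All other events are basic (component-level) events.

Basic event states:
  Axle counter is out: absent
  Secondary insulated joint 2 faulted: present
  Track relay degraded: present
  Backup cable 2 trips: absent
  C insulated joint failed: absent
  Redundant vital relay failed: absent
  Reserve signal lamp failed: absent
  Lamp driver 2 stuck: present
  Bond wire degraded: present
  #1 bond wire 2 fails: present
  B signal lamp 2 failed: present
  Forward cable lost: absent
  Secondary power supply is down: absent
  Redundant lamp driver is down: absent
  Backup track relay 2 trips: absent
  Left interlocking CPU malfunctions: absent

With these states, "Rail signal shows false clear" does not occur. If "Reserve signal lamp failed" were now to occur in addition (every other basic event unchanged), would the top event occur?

Yes

Counterfactual: set "Reserve signal lamp failed" to occurred.
Track circuit unavailable [OR]: Reserve signal lamp failed=occurs, Redundant lamp driver is down=not, C insulated joint failed=not → at least one input occurs → occurs.
Signal drive down [OR]: Track relay degraded=occurs, Bond wire degraded=occurs, Forward cable lost=not, Axle counter is out=not → at least one input occurs → occurs.
Vital path fails [OR]: Signal drive down=occurs, Redundant vital relay failed=not, Secondary power supply is down=not, Left interlocking CPU malfunctions=not → at least one input occurs → occurs.
Detection branch lost [AND]: Track circuit unavailable=occurs, Vital path fails=occurs → all inputs occur → occurs.
Power stage down [AND]: Lamp driver 2 stuck=occurs, Secondary insulated joint 2 faulted=occurs, Backup track relay 2 trips=not, #1 bond wire 2 fails=occurs → not all inputs occur → does not occur.
Interlocking logic unavailable [AND]: B signal lamp 2 failed=occurs, Power stage down=not, Backup cable 2 trips=not → not all inputs occur → does not occur.
Rail signal shows false clear [OR]: Detection branch lost=occurs, Interlocking logic unavailable=not → at least one input occurs → occurs.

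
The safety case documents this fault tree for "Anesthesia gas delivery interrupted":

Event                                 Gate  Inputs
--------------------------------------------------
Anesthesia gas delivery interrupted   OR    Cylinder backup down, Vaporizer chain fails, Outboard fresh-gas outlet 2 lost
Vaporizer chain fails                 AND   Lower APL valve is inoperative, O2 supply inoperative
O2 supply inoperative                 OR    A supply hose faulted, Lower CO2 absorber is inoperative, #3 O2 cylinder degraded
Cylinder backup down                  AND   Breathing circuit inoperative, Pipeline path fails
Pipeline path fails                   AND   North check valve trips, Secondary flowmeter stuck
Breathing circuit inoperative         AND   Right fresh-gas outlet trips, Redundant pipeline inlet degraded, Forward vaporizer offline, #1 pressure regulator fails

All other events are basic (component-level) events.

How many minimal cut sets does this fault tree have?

5

Breathing circuit inoperative [AND]: one cut set from each child combined → 1 × 1 × 1 × 1 = 1 cut set(s).
Pipeline path fails [AND]: one cut set from each child combined → 1 × 1 = 1 cut set(s).
Cylinder backup down [AND]: one cut set from each child combined → 1 × 1 = 1 cut set(s).
O2 supply inoperative [OR]: union of children's cut sets → 3 cut set(s).
Vaporizer chain fails [AND]: one cut set from each child combined → 1 × 3 = 3 cut set(s).
Anesthesia gas delivery interrupted [OR]: union of children's cut sets → 5 cut set(s).
Minimal cut sets: {#1 pressure regulator fails, Forward vaporizer offline, North check valve trips, Redundant pipeline inlet degraded, Right fresh-gas outlet trips, Secondary flowmeter stuck}; {A supply hose faulted, Lower APL valve is inoperative}; {Lower APL valve is inoperative, Lower CO2 absorber is inoperative}; {#3 O2 cylinder degraded, Lower APL valve is inoperative}; {Outboard fresh-gas outlet 2 lost}.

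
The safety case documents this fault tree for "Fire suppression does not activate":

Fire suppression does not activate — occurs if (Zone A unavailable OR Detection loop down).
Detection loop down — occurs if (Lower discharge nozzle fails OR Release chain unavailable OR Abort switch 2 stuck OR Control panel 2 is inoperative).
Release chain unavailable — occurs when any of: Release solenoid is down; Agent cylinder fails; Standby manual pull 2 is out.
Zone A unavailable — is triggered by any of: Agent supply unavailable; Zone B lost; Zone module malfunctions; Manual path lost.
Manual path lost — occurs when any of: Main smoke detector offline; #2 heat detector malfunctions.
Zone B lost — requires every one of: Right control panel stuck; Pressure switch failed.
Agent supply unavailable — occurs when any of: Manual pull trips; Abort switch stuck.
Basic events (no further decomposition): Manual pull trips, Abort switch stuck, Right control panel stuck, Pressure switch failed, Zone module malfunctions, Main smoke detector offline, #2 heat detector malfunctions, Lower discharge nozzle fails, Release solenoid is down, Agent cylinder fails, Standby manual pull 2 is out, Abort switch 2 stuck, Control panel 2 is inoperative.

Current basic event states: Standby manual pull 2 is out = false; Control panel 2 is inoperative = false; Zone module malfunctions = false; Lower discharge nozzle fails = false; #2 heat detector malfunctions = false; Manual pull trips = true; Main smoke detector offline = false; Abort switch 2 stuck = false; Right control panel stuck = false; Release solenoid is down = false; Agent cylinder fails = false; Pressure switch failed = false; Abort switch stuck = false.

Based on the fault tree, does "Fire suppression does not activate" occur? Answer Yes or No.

Yes

Agent supply unavailable [OR]: Manual pull trips=occurs, Abort switch stuck=not → at least one input occurs → occurs.
Zone B lost [AND]: Right control panel stuck=not, Pressure switch failed=not → not all inputs occur → does not occur.
Manual path lost [OR]: Main smoke detector offline=not, #2 heat detector malfunctions=not → no input occurs → does not occur.
Zone A unavailable [OR]: Agent supply unavailable=occurs, Zone B lost=not, Zone module malfunctions=not, Manual path lost=not → at least one input occurs → occurs.
Release chain unavailable [OR]: Release solenoid is down=not, Agent cylinder fails=not, Standby manual pull 2 is out=not → no input occurs → does not occur.
Detection loop down [OR]: Lower discharge nozzle fails=not, Release chain unavailable=not, Abort switch 2 stuck=not, Control panel 2 is inoperative=not → no input occurs → does not occur.
Fire suppression does not activate [OR]: Zone A unavailable=occurs, Detection loop down=not → at least one input occurs → occurs.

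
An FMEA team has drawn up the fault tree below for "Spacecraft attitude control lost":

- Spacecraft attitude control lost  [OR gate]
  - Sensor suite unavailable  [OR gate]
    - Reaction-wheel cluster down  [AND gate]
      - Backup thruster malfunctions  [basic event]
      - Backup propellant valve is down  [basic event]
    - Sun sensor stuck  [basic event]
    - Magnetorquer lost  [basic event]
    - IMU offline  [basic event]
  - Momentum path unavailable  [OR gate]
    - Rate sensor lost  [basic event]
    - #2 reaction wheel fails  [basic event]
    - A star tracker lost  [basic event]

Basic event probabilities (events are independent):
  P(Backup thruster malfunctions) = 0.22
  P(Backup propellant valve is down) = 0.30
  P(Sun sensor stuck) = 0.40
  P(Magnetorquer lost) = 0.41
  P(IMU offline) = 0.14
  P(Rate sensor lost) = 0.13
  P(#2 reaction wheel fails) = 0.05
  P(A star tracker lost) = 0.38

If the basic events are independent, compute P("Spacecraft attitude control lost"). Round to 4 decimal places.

0.8543

P(Reaction-wheel cluster down) [AND] = 0.22 × 0.30 = 0.066000
P(Sensor suite unavailable) [OR] = 1 − (1−0.066000) × (1−0.40) × (1−0.41) × (1−0.14) = 0.715653
P(Momentum path unavailable) [OR] = 1 − (1−0.13) × (1−0.05) × (1−0.38) = 0.487570
P(Spacecraft attitude control lost) [OR] = 1 − (1−0.715653) × (1−0.487570) = 0.854292
Rounded to 4 decimal places: P(Spacecraft attitude control lost) ≈ 0.8543.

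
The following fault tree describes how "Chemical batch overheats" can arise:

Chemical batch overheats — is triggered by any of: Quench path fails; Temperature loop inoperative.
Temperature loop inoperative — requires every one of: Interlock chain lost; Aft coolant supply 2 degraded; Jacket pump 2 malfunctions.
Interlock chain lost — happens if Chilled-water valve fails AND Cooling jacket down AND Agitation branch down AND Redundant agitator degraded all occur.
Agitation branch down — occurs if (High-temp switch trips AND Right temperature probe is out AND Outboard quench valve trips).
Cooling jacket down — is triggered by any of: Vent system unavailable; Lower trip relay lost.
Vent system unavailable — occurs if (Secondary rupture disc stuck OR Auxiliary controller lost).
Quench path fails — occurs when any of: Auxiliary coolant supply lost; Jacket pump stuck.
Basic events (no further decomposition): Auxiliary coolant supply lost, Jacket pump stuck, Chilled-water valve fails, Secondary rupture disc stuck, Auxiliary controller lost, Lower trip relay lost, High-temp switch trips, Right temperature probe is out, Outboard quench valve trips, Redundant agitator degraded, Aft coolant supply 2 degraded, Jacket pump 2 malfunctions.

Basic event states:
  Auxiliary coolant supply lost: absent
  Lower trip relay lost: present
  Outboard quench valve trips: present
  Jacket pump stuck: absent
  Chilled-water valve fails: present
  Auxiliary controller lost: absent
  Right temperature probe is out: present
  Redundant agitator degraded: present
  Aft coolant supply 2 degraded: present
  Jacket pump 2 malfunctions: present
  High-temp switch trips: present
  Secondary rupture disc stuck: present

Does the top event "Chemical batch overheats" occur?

Yes

Quench path fails [OR]: Auxiliary coolant supply lost=not, Jacket pump stuck=not → no input occurs → does not occur.
Vent system unavailable [OR]: Secondary rupture disc stuck=occurs, Auxiliary controller lost=not → at least one input occurs → occurs.
Cooling jacket down [OR]: Vent system unavailable=occurs, Lower trip relay lost=occurs → at least one input occurs → occurs.
Agitation branch down [AND]: High-temp switch trips=occurs, Right temperature probe is out=occurs, Outboard quench valve trips=occurs → all inputs occur → occurs.
Interlock chain lost [AND]: Chilled-water valve fails=occurs, Cooling jacket down=occurs, Agitation branch down=occurs, Redundant agitator degraded=occurs → all inputs occur → occurs.
Temperature loop inoperative [AND]: Interlock chain lost=occurs, Aft coolant supply 2 degraded=occurs, Jacket pump 2 malfunctions=occurs → all inputs occur → occurs.
Chemical batch overheats [OR]: Quench path fails=not, Temperature loop inoperative=occurs → at least one input occurs → occurs.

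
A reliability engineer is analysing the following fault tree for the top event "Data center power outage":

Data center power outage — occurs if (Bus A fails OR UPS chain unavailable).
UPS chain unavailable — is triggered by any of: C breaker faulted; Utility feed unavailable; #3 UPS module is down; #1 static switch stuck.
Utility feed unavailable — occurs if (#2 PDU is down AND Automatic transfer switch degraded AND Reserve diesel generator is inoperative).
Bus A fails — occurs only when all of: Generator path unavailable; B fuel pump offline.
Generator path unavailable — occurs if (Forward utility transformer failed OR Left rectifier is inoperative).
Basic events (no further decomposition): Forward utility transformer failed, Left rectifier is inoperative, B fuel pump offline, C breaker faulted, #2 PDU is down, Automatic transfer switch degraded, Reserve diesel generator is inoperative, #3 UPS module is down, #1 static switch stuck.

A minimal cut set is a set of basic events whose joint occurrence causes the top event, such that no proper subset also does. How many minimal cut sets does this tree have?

6

Generator path unavailable [OR]: union of children's cut sets → 2 cut set(s).
Bus A fails [AND]: one cut set from each child combined → 2 × 1 = 2 cut set(s).
Utility feed unavailable [AND]: one cut set from each child combined → 1 × 1 × 1 = 1 cut set(s).
UPS chain unavailable [OR]: union of children's cut sets → 4 cut set(s).
Data center power outage [OR]: union of children's cut sets → 6 cut set(s).
Minimal cut sets: {B fuel pump offline, Forward utility transformer failed}; {B fuel pump offline, Left rectifier is inoperative}; {C breaker faulted}; {#2 PDU is down, Automatic transfer switch degraded, Reserve diesel generator is inoperative}; {#3 UPS module is down}; {#1 static switch stuck}.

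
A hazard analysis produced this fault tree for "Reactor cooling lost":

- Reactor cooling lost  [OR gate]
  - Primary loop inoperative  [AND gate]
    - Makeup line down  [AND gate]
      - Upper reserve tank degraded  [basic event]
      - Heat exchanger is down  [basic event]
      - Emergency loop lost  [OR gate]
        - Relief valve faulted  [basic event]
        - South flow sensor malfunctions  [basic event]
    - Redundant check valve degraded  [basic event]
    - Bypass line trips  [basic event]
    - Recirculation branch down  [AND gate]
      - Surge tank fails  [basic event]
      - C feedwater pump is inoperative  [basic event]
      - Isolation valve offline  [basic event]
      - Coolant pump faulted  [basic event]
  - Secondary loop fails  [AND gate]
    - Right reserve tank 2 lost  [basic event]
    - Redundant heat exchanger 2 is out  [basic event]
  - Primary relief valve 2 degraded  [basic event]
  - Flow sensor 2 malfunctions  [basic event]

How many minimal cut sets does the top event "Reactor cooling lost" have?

5

Emergency loop lost [OR]: union of children's cut sets → 2 cut set(s).
Makeup line down [AND]: one cut set from each child combined → 1 × 1 × 2 = 2 cut set(s).
Recirculation branch down [AND]: one cut set from each child combined → 1 × 1 × 1 × 1 = 1 cut set(s).
Primary loop inoperative [AND]: one cut set from each child combined → 2 × 1 × 1 × 1 = 2 cut set(s).
Secondary loop fails [AND]: one cut set from each child combined → 1 × 1 = 1 cut set(s).
Reactor cooling lost [OR]: union of children's cut sets → 5 cut set(s).
Minimal cut sets: {Bypass line trips, C feedwater pump is inoperative, Coolant pump faulted, Heat exchanger is down, Isolation valve offline, Redundant check valve degraded, Relief valve faulted, Surge tank fails, Upper reserve tank degraded}; {Bypass line trips, C feedwater pump is inoperative, Coolant pump faulted, Heat exchanger is down, Isolation valve offline, Redundant check valve degraded, South flow sensor malfunctions, Surge tank fails, Upper reserve tank degraded}; {Redundant heat exchanger 2 is out, Right reserve tank 2 lost}; {Primary relief valve 2 degraded}; {Flow sensor 2 malfunctions}.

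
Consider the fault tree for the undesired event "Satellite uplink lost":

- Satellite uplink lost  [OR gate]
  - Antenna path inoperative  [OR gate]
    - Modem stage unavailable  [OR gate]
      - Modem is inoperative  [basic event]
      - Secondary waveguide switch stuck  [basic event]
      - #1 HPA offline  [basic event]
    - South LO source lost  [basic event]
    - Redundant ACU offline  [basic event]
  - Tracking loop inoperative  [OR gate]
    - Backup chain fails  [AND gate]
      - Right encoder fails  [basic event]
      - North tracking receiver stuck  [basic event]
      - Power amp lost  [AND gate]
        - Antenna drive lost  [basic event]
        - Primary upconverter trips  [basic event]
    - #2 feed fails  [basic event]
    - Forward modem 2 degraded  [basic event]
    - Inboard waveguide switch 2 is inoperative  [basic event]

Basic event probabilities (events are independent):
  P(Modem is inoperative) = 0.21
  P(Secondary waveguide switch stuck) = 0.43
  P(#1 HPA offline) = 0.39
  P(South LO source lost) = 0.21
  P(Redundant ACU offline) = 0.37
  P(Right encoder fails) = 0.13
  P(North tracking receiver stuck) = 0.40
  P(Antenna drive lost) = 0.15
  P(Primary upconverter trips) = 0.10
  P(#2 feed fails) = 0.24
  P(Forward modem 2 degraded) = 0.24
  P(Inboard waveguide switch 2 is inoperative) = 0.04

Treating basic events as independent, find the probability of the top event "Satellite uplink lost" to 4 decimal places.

0.9243

P(Modem stage unavailable) [OR] = 1 − (1−0.21) × (1−0.43) × (1−0.39) = 0.725317
P(Antenna path inoperative) [OR] = 1 − (1−0.725317) × (1−0.21) × (1−0.37) = 0.863290
P(Power amp lost) [AND] = 0.15 × 0.10 = 0.015000
P(Backup chain fails) [AND] = 0.13 × 0.40 × 0.015000 = 0.000780
P(Tracking loop inoperative) [OR] = 1 − (1−0.000780) × (1−0.24) × (1−0.24) × (1−0.04) = 0.445937
P(Satellite uplink lost) [OR] = 1 − (1−0.863290) × (1−0.445937) = 0.924254
Rounded to 4 decimal places: P(Satellite uplink lost) ≈ 0.9243.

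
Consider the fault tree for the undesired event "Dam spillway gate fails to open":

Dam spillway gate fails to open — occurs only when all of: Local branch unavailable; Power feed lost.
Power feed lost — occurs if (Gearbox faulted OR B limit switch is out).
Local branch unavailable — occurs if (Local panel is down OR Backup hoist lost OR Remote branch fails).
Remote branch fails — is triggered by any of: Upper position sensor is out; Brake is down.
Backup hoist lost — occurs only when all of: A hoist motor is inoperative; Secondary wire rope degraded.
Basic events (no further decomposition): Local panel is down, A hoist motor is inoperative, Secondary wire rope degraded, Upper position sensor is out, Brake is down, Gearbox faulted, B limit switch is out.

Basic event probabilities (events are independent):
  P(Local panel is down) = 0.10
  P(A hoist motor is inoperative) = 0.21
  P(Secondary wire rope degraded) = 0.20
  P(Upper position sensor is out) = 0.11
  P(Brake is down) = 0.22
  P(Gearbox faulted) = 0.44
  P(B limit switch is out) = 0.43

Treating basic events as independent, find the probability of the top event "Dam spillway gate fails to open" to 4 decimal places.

0.2733

P(Backup hoist lost) [AND] = 0.21 × 0.20 = 0.042000
P(Remote branch fails) [OR] = 1 − (1−0.11) × (1−0.22) = 0.305800
P(Local branch unavailable) [OR] = 1 − (1−0.10) × (1−0.042000) × (1−0.305800) = 0.401461
P(Power feed lost) [OR] = 1 − (1−0.44) × (1−0.43) = 0.680800
P(Dam spillway gate fails to open) [AND] = 0.401461 × 0.680800 = 0.273315
Rounded to 4 decimal places: P(Dam spillway gate fails to open) ≈ 0.2733.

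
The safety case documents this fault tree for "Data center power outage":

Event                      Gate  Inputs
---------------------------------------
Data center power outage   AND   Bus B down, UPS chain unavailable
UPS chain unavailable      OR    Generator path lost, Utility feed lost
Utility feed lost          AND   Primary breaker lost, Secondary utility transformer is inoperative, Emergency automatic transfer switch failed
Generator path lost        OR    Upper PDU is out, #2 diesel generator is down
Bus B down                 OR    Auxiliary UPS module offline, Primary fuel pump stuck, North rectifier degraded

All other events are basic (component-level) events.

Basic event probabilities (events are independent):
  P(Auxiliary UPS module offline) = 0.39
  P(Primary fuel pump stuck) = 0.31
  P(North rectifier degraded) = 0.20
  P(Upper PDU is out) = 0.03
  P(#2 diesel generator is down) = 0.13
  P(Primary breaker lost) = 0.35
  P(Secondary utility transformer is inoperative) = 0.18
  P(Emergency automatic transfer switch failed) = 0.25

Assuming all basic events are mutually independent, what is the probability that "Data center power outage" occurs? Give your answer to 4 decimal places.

0.1124

P(Bus B down) [OR] = 1 − (1−0.39) × (1−0.31) × (1−0.20) = 0.663280
P(Generator path lost) [OR] = 1 − (1−0.03) × (1−0.13) = 0.156100
P(Utility feed lost) [AND] = 0.35 × 0.18 × 0.25 = 0.015750
P(UPS chain unavailable) [OR] = 1 − (1−0.156100) × (1−0.015750) = 0.169391
P(Data center power outage) [AND] = 0.663280 × 0.169391 = 0.112354
Rounded to 4 decimal places: P(Data center power outage) ≈ 0.1124.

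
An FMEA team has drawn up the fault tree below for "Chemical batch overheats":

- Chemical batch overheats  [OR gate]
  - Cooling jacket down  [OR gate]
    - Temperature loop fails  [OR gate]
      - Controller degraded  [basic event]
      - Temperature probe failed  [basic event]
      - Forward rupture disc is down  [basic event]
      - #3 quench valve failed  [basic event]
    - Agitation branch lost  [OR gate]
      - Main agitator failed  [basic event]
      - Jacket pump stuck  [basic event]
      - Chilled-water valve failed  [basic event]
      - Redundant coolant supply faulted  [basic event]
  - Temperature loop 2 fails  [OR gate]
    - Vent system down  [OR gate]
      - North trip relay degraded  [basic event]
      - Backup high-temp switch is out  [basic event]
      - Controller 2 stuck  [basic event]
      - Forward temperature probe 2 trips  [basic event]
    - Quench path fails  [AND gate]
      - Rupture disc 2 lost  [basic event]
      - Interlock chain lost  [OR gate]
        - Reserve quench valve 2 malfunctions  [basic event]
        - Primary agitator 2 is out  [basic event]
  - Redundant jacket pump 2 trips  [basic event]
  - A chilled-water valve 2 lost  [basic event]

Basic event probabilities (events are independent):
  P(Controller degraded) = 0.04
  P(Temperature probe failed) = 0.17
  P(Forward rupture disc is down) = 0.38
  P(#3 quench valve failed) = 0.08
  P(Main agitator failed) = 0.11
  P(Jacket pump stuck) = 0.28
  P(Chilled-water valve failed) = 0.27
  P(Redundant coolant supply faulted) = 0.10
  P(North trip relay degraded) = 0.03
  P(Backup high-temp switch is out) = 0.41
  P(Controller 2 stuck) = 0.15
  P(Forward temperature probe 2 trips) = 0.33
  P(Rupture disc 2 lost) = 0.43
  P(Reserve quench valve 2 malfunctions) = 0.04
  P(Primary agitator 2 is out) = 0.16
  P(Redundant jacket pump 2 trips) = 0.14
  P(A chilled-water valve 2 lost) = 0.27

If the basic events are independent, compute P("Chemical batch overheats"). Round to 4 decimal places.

0.9641

P(Temperature loop fails) [OR] = 1 − (1−0.04) × (1−0.17) × (1−0.38) × (1−0.08) = 0.545505
P(Agitation branch lost) [OR] = 1 − (1−0.11) × (1−0.28) × (1−0.27) × (1−0.10) = 0.578994
P(Cooling jacket down) [OR] = 1 − (1−0.545505) × (1−0.578994) = 0.808655
P(Vent system down) [OR] = 1 − (1−0.03) × (1−0.41) × (1−0.15) × (1−0.33) = 0.674075
P(Interlock chain lost) [OR] = 1 − (1−0.04) × (1−0.16) = 0.193600
P(Quench path fails) [AND] = 0.43 × 0.193600 = 0.083248
P(Temperature loop 2 fails) [OR] = 1 − (1−0.674075) × (1−0.083248) = 0.701208
P(Chemical batch overheats) [OR] = 1 − (1−0.808655) × (1−0.701208) × (1−0.14) × (1−0.27) = 0.964107
Rounded to 4 decimal places: P(Chemical batch overheats) ≈ 0.9641.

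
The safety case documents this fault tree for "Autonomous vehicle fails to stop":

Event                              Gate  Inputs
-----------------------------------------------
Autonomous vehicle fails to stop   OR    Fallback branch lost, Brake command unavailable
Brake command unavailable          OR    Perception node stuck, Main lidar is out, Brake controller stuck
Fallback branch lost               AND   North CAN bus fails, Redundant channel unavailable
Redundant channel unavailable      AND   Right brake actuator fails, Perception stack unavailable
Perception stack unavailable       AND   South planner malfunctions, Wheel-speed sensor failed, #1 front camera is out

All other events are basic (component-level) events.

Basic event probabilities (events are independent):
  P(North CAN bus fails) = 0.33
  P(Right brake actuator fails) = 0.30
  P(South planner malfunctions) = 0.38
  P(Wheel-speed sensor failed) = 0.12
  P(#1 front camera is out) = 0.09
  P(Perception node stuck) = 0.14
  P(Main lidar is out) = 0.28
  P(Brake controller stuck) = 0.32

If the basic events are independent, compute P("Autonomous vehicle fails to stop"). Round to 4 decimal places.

0.5791

P(Perception stack unavailable) [AND] = 0.38 × 0.12 × 0.09 = 0.004104
P(Redundant channel unavailable) [AND] = 0.30 × 0.004104 = 0.001231
P(Fallback branch lost) [AND] = 0.33 × 0.001231 = 0.000406
P(Brake command unavailable) [OR] = 1 − (1−0.14) × (1−0.28) × (1−0.32) = 0.578944
P(Autonomous vehicle fails to stop) [OR] = 1 − (1−0.000406) × (1−0.578944) = 0.579115
Rounded to 4 decimal places: P(Autonomous vehicle fails to stop) ≈ 0.5791.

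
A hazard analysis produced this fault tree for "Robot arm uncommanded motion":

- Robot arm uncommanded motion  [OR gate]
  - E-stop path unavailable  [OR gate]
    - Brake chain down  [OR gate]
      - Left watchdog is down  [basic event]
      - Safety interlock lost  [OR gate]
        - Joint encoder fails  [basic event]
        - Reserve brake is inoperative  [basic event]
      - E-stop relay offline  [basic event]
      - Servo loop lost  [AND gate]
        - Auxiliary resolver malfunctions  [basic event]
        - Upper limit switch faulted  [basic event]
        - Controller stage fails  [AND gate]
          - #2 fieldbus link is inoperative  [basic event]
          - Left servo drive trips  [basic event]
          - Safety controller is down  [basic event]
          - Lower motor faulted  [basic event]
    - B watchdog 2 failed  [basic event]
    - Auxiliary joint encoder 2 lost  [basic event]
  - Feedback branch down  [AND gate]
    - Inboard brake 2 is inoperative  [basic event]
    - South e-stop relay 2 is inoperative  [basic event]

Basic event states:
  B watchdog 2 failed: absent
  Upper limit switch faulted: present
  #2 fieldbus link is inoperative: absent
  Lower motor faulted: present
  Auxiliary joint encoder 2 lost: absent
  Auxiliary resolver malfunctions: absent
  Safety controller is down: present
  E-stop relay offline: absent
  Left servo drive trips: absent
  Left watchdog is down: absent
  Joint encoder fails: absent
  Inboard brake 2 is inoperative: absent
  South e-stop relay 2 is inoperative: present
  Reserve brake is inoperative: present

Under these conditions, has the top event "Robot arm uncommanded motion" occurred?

Yes

Safety interlock lost [OR]: Joint encoder fails=not, Reserve brake is inoperative=occurs → at least one input occurs → occurs.
Controller stage fails [AND]: #2 fieldbus link is inoperative=not, Left servo drive trips=not, Safety controller is down=occurs, Lower motor faulted=occurs → not all inputs occur → does not occur.
Servo loop lost [AND]: Auxiliary resolver malfunctions=not, Upper limit switch faulted=occurs, Controller stage fails=not → not all inputs occur → does not occur.
Brake chain down [OR]: Left watchdog is down=not, Safety interlock lost=occurs, E-stop relay offline=not, Servo loop lost=not → at least one input occurs → occurs.
E-stop path unavailable [OR]: Brake chain down=occurs, B watchdog 2 failed=not, Auxiliary joint encoder 2 lost=not → at least one input occurs → occurs.
Feedback branch down [AND]: Inboard brake 2 is inoperative=not, South e-stop relay 2 is inoperative=occurs → not all inputs occur → does not occur.
Robot arm uncommanded motion [OR]: E-stop path unavailable=occurs, Feedback branch down=not → at least one input occurs → occurs.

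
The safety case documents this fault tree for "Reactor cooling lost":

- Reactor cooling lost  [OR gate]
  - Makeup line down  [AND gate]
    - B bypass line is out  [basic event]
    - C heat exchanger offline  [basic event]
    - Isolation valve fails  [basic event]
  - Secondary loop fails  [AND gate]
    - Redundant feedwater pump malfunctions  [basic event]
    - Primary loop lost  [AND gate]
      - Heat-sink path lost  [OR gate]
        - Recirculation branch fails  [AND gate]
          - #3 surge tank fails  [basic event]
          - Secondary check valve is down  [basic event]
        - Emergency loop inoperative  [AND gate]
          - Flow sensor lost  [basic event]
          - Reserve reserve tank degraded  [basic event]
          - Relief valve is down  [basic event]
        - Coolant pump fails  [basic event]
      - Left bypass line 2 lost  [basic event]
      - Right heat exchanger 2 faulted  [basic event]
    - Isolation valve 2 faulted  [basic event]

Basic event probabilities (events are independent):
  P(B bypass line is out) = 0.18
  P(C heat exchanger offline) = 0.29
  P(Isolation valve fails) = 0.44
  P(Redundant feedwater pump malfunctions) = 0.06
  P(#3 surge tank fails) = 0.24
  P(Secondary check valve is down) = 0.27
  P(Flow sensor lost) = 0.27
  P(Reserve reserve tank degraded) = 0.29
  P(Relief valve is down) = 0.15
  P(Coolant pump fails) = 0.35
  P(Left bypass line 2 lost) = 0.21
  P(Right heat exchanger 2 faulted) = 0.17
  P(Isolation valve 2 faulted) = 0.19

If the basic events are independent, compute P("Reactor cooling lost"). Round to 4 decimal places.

P(Makeup line down) [AND] = 0.18 × 0.29 × 0.44 = 0.022968
P(Recirculation branch fails) [AND] = 0.24 × 0.27 = 0.064800
P(Emergency loop inoperative) [AND] = 0.27 × 0.29 × 0.15 = 0.011745
P(Heat-sink path lost) [OR] = 1 − (1−0.064800) × (1−0.011745) × (1−0.35) = 0.399260
P(Primary loop lost) [AND] = 0.399260 × 0.21 × 0.17 = 0.014254
P(Secondary loop fails) [AND] = 0.06 × 0.014254 × 0.19 = 0.000162
P(Reactor cooling lost) [OR] = 1 − (1−0.022968) × (1−0.000162) = 0.023126
Rounded to 4 decimal places: P(Reactor cooling lost) ≈ 0.0231.

0.0231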